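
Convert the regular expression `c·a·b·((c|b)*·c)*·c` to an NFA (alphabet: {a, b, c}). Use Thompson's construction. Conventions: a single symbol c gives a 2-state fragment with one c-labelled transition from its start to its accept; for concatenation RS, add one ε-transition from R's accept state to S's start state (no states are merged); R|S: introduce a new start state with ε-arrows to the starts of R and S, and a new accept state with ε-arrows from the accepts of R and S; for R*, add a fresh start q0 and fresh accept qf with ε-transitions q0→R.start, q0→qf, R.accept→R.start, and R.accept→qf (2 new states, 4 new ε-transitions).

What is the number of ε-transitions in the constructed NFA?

17

Per subexpression:
Each of the 7 symbol leaves contributes 0 ε-transitions.
  c|b : 4 ε-transitions
  (c|b)* : 8 ε-transitions
  (c|b)*·c : 9 ε-transitions
  ((c|b)*·c)* : 13 ε-transitions
  c·a·b·((c|b)*·c)*·c : 17 ε-transitions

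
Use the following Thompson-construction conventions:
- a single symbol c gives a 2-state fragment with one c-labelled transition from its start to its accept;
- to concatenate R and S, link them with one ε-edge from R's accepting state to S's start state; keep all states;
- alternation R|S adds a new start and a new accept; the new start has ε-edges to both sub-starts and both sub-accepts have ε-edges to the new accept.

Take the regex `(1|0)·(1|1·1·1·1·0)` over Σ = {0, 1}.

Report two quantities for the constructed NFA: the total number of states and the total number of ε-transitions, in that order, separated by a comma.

20, 13

Per subexpression:
Each of the 8 symbol leaves contributes 2 states and 0 ε-transitions.
  1|0 : 6 states, 4 ε-transitions
  1·1·1·1·0 : 10 states, 4 ε-transitions
  1|1·1·1·1·0 : 14 states, 8 ε-transitions
  (1|0)·(1|1·1·1·1·0) : 20 states, 13 ε-transitions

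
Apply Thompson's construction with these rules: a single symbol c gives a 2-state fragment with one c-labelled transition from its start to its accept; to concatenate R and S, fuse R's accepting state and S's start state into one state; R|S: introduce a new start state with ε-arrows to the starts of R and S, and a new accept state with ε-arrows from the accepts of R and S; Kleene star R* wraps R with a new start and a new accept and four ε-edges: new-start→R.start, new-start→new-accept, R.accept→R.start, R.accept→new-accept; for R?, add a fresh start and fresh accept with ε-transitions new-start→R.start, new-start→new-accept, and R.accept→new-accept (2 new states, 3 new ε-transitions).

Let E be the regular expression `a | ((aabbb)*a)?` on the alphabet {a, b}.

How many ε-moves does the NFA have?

Per subexpression:
Each of the 7 symbol leaves contributes 0 ε-transitions.
  aabbb — 0 ε-transitions
  (aabbb)* — 4 ε-transitions
  (aabbb)*a — 4 ε-transitions
  ((aabbb)*a)? — 7 ε-transitions
  a | ((aabbb)*a)? — 11 ε-transitions

11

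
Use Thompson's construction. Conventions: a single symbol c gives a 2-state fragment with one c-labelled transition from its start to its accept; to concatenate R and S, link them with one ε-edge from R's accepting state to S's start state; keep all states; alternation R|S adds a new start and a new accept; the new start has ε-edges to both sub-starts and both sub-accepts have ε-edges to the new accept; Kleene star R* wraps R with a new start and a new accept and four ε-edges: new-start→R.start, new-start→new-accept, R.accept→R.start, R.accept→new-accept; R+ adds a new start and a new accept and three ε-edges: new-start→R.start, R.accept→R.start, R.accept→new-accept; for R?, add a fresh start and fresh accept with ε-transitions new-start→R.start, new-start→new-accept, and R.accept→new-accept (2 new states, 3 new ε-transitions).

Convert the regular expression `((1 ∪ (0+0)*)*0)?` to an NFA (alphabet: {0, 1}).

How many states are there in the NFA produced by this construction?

Recursing over subexpressions:
Each of the 4 symbol leaves contributes a 2-state fragment.
  0+ — 4 states
  0+0 — 6 states
  (0+0)* — 8 states
  1 ∪ (0+0)* — 12 states
  (1 ∪ (0+0)*)* — 14 states
  (1 ∪ (0+0)*)*0 — 16 states
  ((1 ∪ (0+0)*)*0)? — 18 states

18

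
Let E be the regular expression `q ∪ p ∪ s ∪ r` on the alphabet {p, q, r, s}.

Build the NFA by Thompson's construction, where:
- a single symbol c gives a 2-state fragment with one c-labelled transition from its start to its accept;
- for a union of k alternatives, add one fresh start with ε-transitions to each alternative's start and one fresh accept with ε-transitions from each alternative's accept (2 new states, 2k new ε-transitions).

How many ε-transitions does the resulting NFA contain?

8

Recursing over subexpressions:
Each of the 4 symbol leaves contributes 0 ε-transitions.
  q ∪ p ∪ s ∪ r : 8 ε-transitions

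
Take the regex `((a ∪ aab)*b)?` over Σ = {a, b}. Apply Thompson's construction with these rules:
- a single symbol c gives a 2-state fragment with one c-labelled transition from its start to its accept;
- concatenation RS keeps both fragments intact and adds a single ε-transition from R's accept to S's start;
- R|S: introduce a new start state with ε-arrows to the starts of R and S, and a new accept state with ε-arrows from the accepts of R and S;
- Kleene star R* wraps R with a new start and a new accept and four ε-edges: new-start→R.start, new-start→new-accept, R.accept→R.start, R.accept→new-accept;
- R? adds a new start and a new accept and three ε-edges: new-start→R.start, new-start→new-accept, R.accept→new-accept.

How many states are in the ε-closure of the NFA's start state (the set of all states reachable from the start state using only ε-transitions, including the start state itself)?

Compute the ε-closure size of each fragment's start state recursively; a symbol fragment's start has no outgoing ε-edge, so its closure is just itself (size 1).
  aab : C equals the left operand's closure size = 1 (its accept is not ε-reachable, so the closure stops there)
  a ∪ aab : C = 1 + 1 + 1 = 3 (the new accept is not ε-reachable since no branch accepts ε)
  (a ∪ aab)* : the star's fresh start ε-reaches both the body's start and the fresh accept: C = 2 + 3 = 5
  (a ∪ aab)*b : the left operand accepts ε, so the closure extends into the next operand (via the concat ε-link); C = 5 + 1 = 6
  ((a ∪ aab)*b)? : new start has ε-edges to the inner start and to the new accept, so C = 2 + 6 = 8

8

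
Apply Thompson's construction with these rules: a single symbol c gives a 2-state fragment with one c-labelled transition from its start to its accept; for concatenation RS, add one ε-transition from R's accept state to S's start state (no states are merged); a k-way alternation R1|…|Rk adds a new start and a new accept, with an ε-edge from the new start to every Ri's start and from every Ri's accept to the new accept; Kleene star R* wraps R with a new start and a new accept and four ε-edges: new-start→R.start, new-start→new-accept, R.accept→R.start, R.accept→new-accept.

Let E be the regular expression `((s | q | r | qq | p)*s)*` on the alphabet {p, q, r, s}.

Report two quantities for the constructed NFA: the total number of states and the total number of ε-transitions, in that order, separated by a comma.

Building bottom-up:
Each of the 7 symbol leaves contributes 2 states and 0 ε-transitions.
  qq — 4 states, 1 ε-transition
  s | q | r | qq | p — 14 states, 11 ε-transitions
  (s | q | r | qq | p)* — 16 states, 15 ε-transitions
  (s | q | r | qq | p)*s — 18 states, 16 ε-transitions
  ((s | q | r | qq | p)*s)* — 20 states, 20 ε-transitions

20, 20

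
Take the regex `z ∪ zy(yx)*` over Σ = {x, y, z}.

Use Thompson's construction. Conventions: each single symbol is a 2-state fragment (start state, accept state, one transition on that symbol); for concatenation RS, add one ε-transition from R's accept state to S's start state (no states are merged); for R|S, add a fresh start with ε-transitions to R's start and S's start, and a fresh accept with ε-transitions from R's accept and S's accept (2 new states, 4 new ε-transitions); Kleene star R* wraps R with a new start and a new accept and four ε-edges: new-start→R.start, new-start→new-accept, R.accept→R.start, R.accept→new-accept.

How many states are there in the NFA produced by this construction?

14

Recursing over subexpressions:
Each of the 5 symbol leaves contributes a 2-state fragment.
  yx = 4 states
  (yx)* = 6 states
  zy(yx)* = 10 states
  z ∪ zy(yx)* = 14 states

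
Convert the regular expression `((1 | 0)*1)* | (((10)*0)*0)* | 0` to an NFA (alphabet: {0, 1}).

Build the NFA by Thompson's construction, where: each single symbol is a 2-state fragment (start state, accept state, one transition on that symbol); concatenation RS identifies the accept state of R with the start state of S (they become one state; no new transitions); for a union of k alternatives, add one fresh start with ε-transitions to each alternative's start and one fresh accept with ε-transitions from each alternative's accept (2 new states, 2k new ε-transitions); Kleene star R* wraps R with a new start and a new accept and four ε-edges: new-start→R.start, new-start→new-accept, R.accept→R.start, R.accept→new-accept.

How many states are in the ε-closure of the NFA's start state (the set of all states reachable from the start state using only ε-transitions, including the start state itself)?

Work bottom-up. For each fragment F, track |ε-closure(F.start)| and whether F's accept lies in that closure (i.e. whether F accepts ε). A single-symbol fragment has closure size 1 and does not accept ε.
  1 | 0 : new start ε-reaches every alternative's start; none of them accept ε, so the new accept is not reached: |closure| = 1 + 1 + 1 = 3
  (1 | 0)* : new start has ε-edges to the inner start and to the new accept, so |closure| = 2 + 3 = 5
  (1 | 0)*1 : |closure| = 5 + (1−1) = 5 (closure spills across the concat boundary because the left factor accepts ε)
  ((1 | 0)*1)* : new start has ε-edges to the inner start and to the new accept, so |closure| = 2 + 5 = 7
  10 : same as the first factor's closure: |closure| = 1
  (10)* : the star's fresh start ε-reaches both the body's start and the fresh accept: |closure| = 2 + 1 = 3
  (10)*0 : |closure| = 3 + (1−1) = 3 (closure spills across the concat boundary because the left factor accepts ε)
  ((10)*0)* : the star's fresh start ε-reaches both the body's start and the fresh accept: |closure| = 2 + 3 = 5
  ((10)*0)*0 : the left operand accepts ε, so the closure extends into the next operand (the shared merged state is already counted); |closure| = 5 + (1−1) = 5
  (((10)*0)*0)* : new start has ε-edges to the inner start and to the new accept, so |closure| = 2 + 5 = 7
  ((1 | 0)*1)* | (((10)*0)*0)* | 0 : new start ε-reaches every alternative's start; at least one alternative accepts ε, so the union's new accept is reached too: |closure| = 1 + 7 + 7 + 1 + 1 = 17

17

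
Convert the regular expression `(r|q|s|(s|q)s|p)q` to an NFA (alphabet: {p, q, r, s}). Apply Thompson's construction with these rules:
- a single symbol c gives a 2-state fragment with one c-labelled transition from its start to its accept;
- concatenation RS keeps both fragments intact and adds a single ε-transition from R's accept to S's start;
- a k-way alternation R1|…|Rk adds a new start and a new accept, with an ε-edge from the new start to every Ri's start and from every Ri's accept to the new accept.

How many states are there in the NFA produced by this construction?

Per subexpression:
Each of the 8 symbol leaves contributes a 2-state fragment.
  s|q = 6 states
  (s|q)s = 8 states
  r|q|s|(s|q)s|p = 18 states
  (r|q|s|(s|q)s|p)q = 20 states

20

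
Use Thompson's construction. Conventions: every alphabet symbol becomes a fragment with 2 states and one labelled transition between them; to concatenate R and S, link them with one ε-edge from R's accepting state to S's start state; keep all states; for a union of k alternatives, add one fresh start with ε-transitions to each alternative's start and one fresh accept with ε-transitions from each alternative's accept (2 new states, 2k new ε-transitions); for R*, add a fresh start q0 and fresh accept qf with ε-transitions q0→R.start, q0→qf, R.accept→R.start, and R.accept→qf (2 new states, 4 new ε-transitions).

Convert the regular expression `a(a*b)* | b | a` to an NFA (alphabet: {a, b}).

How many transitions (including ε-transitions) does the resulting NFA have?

21

Recursing over subexpressions:
Each of the 5 symbol leaves contributes 1 transition (1 symbol, 0 ε).
  a* — 5 transitions (1 symbol, 4 ε)
  a*b — 7 transitions (2 symbol, 5 ε)
  (a*b)* — 11 transitions (2 symbol, 9 ε)
  a(a*b)* — 13 transitions (3 symbol, 10 ε)
  a(a*b)* | b | a — 21 transitions (5 symbol, 16 ε)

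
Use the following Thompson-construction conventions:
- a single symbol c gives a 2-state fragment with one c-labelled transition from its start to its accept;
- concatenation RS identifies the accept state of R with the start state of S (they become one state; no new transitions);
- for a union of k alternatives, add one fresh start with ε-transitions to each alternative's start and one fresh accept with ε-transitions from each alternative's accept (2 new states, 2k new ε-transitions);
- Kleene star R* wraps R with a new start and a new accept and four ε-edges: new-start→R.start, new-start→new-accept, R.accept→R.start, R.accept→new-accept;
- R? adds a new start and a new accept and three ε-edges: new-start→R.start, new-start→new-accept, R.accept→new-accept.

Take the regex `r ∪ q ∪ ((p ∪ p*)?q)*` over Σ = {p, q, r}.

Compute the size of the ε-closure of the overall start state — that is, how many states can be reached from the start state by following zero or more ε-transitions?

Work bottom-up. For each fragment F, track |ε-closure(F.start)| and whether F's accept lies in that closure (i.e. whether F accepts ε). A single-symbol fragment has closure size 1 and does not accept ε.
  p* → new start has ε-edges to the inner start and to the new accept, so |ε-closure| = 2 + 1 = 3
  p ∪ p* → new start ε-reaches every alternative's start; at least one alternative accepts ε, so the union's new accept is reached too: |ε-closure| = 1 + 1 + 3 + 1 = 6
  (p ∪ p*)? → |ε-closure| = 1 (new start) + 6 (body) + 1 (new accept, via ε) = 8
  (p ∪ p*)?q → the left operand accepts ε, so the closure extends into the next operand (the shared merged state is already counted); |ε-closure| = 8 + (1−1) = 8
  ((p ∪ p*)?q)* → the star's fresh start ε-reaches both the body's start and the fresh accept: |ε-closure| = 2 + 8 = 10
  r ∪ q ∪ ((p ∪ p*)?q)* → new start ε-reaches every alternative's start; at least one alternative accepts ε, so the union's new accept is reached too: |ε-closure| = 1 + 1 + 1 + 10 + 1 = 14

14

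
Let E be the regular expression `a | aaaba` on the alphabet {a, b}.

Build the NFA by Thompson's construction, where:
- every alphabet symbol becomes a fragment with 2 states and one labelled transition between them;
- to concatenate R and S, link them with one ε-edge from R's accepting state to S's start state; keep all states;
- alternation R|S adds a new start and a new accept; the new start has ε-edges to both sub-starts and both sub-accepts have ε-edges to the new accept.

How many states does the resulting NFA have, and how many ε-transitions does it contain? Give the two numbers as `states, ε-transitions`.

By structural recursion:
Each of the 6 symbol leaves contributes 2 states and 0 ε-transitions.
  aaaba → 10 states, 4 ε-transitions
  a | aaaba → 14 states, 8 ε-transitions

14, 8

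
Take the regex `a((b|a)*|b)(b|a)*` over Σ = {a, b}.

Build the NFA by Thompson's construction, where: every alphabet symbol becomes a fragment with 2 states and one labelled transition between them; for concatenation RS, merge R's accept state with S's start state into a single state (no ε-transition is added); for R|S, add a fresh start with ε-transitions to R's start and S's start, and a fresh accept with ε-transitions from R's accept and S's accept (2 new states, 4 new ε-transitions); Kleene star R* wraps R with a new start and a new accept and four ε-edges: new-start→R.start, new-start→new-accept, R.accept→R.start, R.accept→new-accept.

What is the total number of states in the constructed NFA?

Recursing over subexpressions:
Each of the 6 symbol leaves contributes a 2-state fragment.
  b|a — 6 states
  (b|a)* — 8 states
  (b|a)*|b — 12 states
  b|a — 6 states
  (b|a)* — 8 states
  a((b|a)*|b)(b|a)* — 20 states

20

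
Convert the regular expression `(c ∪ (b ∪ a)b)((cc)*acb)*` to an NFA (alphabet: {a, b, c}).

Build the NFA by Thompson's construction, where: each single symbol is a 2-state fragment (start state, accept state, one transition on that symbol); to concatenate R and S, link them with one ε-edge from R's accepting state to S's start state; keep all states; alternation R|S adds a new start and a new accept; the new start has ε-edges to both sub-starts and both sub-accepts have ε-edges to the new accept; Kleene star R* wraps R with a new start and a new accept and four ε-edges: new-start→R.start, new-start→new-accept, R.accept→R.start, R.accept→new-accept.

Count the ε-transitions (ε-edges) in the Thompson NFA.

22

Per subexpression:
Each of the 9 symbol leaves contributes 0 ε-transitions.
  b ∪ a : 4 ε-transitions
  (b ∪ a)b : 5 ε-transitions
  c ∪ (b ∪ a)b : 9 ε-transitions
  cc : 1 ε-transition
  (cc)* : 5 ε-transitions
  (cc)*acb : 8 ε-transitions
  ((cc)*acb)* : 12 ε-transitions
  (c ∪ (b ∪ a)b)((cc)*acb)* : 22 ε-transitions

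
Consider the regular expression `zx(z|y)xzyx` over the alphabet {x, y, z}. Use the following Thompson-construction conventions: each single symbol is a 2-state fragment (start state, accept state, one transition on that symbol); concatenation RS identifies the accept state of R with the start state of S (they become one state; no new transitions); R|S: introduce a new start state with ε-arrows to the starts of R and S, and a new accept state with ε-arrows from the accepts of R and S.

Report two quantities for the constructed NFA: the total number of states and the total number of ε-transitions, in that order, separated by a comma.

12, 4

Recursing over subexpressions:
Each of the 8 symbol leaves contributes 2 states and 0 ε-transitions.
  z|y : 6 states, 4 ε-transitions
  zx(z|y)xzyx : 12 states, 4 ε-transitions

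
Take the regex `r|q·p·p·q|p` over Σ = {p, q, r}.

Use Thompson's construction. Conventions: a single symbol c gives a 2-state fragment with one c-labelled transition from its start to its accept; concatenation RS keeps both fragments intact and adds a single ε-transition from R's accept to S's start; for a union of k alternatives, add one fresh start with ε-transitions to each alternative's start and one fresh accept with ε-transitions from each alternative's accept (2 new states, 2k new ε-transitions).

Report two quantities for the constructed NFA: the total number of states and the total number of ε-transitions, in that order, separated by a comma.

14, 9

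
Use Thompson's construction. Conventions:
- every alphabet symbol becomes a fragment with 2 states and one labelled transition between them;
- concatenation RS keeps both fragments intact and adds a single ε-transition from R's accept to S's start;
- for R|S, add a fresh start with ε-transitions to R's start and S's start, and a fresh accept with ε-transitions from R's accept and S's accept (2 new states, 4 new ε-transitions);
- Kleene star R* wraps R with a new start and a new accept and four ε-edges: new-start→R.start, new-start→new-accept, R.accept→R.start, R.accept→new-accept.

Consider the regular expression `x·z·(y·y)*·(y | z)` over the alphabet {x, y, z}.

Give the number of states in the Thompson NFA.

16

Building bottom-up:
Each of the 6 symbol leaves contributes a 2-state fragment.
  y·y — 4 states
  (y·y)* — 6 states
  y | z — 6 states
  x·z·(y·y)*·(y | z) — 16 states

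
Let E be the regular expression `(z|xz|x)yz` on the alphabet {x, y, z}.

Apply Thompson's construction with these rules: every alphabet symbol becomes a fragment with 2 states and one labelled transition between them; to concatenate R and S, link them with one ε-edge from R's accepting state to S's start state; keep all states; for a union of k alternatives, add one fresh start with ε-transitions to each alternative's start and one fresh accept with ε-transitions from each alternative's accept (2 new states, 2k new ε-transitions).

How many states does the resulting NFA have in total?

14

Building bottom-up:
Each of the 6 symbol leaves contributes a 2-state fragment.
  xz = 4 states
  z|xz|x = 10 states
  (z|xz|x)yz = 14 states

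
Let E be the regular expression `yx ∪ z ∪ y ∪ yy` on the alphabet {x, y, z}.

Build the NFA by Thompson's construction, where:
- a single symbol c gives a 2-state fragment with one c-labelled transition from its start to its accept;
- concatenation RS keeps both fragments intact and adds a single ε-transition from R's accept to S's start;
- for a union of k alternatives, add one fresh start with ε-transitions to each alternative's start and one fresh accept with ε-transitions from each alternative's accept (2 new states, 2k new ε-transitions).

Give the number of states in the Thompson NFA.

14

Building bottom-up:
Each of the 6 symbol leaves contributes a 2-state fragment.
  yx = 4 states
  yy = 4 states
  yx ∪ z ∪ y ∪ yy = 14 states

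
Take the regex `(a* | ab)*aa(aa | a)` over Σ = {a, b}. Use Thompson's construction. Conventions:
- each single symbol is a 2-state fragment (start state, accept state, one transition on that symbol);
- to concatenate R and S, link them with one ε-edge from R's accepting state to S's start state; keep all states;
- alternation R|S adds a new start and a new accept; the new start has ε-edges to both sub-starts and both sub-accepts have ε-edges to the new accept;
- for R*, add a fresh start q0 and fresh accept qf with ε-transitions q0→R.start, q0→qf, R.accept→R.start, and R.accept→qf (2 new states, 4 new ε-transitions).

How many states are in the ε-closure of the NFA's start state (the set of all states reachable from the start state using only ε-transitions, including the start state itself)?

9

Let C(F) = |ε-closure(F.start)| within fragment F, and note whether F accepts ε. Symbol fragments have C = 1 and do not accept ε. Then:
  a* — |closure| = 1 (new start) + 1 (body) + 1 (new accept) = 3
  ab — same as the first factor's closure: |closure| = 1
  a* | ab — |closure| = 1 (new start) + (3 + 1) + 1 (new accept, since some branch ε-reaches its own accept) = 6
  (a* | ab)* — new start has ε-edges to the inner start and to the new accept, so |closure| = 2 + 6 = 8
  aa — |closure| equals the left operand's closure size = 1 (its accept is not ε-reachable, so the closure stops there)
  aa | a — |closure| = 1 + 1 + 1 = 3 (the new accept is not ε-reachable since no branch accepts ε)
  (a* | ab)*aa(aa | a) — |closure| = 8 + 1 = 9 (closure spills across the concat boundary because the left factor accepts ε)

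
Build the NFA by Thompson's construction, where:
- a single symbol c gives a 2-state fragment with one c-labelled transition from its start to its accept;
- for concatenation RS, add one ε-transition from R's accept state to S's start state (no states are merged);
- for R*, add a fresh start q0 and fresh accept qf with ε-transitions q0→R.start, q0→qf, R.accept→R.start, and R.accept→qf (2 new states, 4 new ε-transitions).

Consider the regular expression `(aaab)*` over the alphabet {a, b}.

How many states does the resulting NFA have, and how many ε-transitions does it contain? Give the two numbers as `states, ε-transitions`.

10, 7

Bottom-up over the parse tree:
Each of the 4 symbol leaves contributes 2 states and 0 ε-transitions.
  aaab → 8 states, 3 ε-transitions
  (aaab)* → 10 states, 7 ε-transitions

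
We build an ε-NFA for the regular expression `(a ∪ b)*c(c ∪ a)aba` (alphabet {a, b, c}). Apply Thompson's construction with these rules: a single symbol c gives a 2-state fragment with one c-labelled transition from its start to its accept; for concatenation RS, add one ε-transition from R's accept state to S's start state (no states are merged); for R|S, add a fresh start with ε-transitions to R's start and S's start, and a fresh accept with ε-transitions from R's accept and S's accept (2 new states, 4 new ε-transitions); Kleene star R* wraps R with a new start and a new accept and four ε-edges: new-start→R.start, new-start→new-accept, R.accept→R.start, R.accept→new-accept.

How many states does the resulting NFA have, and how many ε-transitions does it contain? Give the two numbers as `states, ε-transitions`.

Bottom-up over the parse tree:
Each of the 8 symbol leaves contributes 2 states and 0 ε-transitions.
  a ∪ b → 6 states, 4 ε-transitions
  (a ∪ b)* → 8 states, 8 ε-transitions
  c ∪ a → 6 states, 4 ε-transitions
  (a ∪ b)*c(c ∪ a)aba → 22 states, 17 ε-transitions

22, 17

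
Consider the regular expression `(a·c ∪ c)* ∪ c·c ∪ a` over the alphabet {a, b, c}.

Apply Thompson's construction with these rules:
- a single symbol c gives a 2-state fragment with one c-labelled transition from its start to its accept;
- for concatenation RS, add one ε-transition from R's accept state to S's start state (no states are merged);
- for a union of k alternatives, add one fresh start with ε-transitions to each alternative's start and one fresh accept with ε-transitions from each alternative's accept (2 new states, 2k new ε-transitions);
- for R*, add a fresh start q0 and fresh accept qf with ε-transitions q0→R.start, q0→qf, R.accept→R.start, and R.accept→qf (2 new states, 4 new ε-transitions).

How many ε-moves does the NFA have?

Per subexpression:
Each of the 6 symbol leaves contributes 0 ε-transitions.
  a·c — 1 ε-transition
  a·c ∪ c — 5 ε-transitions
  (a·c ∪ c)* — 9 ε-transitions
  c·c — 1 ε-transition
  (a·c ∪ c)* ∪ c·c ∪ a — 16 ε-transitions

16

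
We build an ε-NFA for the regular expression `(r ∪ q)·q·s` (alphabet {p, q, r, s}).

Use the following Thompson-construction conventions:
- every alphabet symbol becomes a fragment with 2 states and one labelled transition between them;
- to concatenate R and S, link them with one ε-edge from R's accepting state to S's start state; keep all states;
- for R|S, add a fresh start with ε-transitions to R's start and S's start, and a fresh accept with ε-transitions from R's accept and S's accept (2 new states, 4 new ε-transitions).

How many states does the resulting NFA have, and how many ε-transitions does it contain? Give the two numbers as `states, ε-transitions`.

10, 6

Building bottom-up:
Each of the 4 symbol leaves contributes 2 states and 0 ε-transitions.
  r ∪ q → 6 states, 4 ε-transitions
  (r ∪ q)·q·s → 10 states, 6 ε-transitions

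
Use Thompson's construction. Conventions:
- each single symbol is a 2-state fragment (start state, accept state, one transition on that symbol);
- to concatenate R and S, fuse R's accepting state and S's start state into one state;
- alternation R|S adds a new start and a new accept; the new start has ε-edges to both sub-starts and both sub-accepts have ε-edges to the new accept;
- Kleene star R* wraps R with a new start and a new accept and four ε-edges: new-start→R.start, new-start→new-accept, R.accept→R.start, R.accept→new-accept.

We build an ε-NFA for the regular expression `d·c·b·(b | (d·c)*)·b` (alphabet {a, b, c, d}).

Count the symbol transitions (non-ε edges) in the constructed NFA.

7

By structural recursion:
Each of the 7 symbol leaves contributes exactly 1 symbol transition.
  d·c — 2 symbol transitions
  (d·c)* — 2 symbol transitions
  b | (d·c)* — 3 symbol transitions
  d·c·b·(b | (d·c)*)·b — 7 symbol transitions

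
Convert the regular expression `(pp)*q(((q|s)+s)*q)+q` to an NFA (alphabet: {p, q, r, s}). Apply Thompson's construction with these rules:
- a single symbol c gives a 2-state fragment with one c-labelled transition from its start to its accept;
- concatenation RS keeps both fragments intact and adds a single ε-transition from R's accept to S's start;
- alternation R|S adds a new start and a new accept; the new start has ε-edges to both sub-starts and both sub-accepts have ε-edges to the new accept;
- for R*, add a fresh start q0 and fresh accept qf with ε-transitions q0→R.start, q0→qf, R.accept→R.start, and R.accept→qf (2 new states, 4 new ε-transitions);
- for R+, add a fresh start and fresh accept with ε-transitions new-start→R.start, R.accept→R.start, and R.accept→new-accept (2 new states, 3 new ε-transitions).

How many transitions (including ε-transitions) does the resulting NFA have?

32

Recursing over subexpressions:
Each of the 8 symbol leaves contributes 1 transition (1 symbol, 0 ε).
  pp = 3 transitions (2 symbol, 1 ε)
  (pp)* = 7 transitions (2 symbol, 5 ε)
  q|s = 6 transitions (2 symbol, 4 ε)
  (q|s)+ = 9 transitions (2 symbol, 7 ε)
  (q|s)+s = 11 transitions (3 symbol, 8 ε)
  ((q|s)+s)* = 15 transitions (3 symbol, 12 ε)
  ((q|s)+s)*q = 17 transitions (4 symbol, 13 ε)
  (((q|s)+s)*q)+ = 20 transitions (4 symbol, 16 ε)
  (pp)*q(((q|s)+s)*q)+q = 32 transitions (8 symbol, 24 ε)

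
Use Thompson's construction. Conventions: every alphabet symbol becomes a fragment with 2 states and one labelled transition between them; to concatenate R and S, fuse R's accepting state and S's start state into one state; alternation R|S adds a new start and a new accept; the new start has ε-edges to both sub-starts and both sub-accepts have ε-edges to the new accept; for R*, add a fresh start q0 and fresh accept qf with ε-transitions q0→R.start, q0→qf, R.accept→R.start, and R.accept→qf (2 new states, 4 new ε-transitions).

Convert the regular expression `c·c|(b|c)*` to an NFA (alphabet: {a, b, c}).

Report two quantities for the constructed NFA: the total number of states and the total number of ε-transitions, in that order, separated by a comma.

13, 12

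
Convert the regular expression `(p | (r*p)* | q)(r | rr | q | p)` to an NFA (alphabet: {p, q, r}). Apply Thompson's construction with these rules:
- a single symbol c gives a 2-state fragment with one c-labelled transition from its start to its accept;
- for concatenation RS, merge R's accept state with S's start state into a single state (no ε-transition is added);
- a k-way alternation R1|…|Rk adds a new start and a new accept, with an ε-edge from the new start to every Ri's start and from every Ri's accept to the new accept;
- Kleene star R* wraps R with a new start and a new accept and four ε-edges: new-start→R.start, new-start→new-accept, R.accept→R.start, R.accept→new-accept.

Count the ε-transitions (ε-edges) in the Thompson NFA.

22

By structural recursion:
Each of the 9 symbol leaves contributes 0 ε-transitions.
  r* → 4 ε-transitions
  r*p → 4 ε-transitions
  (r*p)* → 8 ε-transitions
  p | (r*p)* | q → 14 ε-transitions
  rr → 0 ε-transitions
  r | rr | q | p → 8 ε-transitions
  (p | (r*p)* | q)(r | rr | q | p) → 22 ε-transitions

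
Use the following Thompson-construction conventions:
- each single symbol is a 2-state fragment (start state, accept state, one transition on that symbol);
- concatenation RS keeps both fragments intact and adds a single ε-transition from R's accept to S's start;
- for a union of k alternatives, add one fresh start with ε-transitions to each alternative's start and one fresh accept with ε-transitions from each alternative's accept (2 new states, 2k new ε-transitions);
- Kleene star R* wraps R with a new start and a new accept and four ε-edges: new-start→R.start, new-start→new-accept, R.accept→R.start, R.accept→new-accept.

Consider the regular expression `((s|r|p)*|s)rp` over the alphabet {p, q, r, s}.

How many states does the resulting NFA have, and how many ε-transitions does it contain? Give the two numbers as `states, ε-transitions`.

By structural recursion:
Each of the 6 symbol leaves contributes 2 states and 0 ε-transitions.
  s|r|p : 8 states, 6 ε-transitions
  (s|r|p)* : 10 states, 10 ε-transitions
  (s|r|p)*|s : 14 states, 14 ε-transitions
  ((s|r|p)*|s)rp : 18 states, 16 ε-transitions

18, 16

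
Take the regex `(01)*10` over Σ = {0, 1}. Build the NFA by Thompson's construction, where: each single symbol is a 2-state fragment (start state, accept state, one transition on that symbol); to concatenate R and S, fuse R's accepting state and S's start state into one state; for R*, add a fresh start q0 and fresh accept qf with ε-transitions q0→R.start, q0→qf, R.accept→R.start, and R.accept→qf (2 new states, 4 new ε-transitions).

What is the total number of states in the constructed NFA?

Per subexpression:
Each of the 4 symbol leaves contributes a 2-state fragment.
  01 = 3 states
  (01)* = 5 states
  (01)*10 = 7 states

7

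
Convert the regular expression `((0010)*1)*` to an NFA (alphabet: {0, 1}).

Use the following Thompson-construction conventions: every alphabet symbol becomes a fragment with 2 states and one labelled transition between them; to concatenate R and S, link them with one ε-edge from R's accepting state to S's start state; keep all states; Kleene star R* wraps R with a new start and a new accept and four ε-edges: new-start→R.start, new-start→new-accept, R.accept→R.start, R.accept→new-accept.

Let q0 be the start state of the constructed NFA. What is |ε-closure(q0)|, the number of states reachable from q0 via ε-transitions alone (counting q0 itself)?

Compute the ε-closure size of each fragment's start state recursively; a symbol fragment's start has no outgoing ε-edge, so its closure is just itself (size 1).
  0010 : same as the first factor's closure: |closure| = 1
  (0010)* : new start has ε-edges to the inner start and to the new accept, so |closure| = 2 + 1 = 3
  (0010)*1 : |closure| = 3 + 1 = 4 (closure spills across the concat boundary because the left factor accepts ε)
  ((0010)*1)* : |closure| = 1 (new start) + 4 (body) + 1 (new accept) = 6

6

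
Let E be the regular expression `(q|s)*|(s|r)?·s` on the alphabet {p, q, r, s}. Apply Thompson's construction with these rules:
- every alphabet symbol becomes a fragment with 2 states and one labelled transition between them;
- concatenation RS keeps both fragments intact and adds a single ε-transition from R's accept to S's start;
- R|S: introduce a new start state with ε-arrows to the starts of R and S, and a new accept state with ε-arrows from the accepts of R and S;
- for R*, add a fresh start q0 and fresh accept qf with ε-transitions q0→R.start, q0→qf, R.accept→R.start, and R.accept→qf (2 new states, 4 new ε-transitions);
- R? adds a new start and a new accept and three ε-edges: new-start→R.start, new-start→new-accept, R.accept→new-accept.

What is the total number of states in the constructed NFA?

Per subexpression:
Each of the 5 symbol leaves contributes a 2-state fragment.
  q|s = 6 states
  (q|s)* = 8 states
  s|r = 6 states
  (s|r)? = 8 states
  (s|r)?·s = 10 states
  (q|s)*|(s|r)?·s = 20 states

20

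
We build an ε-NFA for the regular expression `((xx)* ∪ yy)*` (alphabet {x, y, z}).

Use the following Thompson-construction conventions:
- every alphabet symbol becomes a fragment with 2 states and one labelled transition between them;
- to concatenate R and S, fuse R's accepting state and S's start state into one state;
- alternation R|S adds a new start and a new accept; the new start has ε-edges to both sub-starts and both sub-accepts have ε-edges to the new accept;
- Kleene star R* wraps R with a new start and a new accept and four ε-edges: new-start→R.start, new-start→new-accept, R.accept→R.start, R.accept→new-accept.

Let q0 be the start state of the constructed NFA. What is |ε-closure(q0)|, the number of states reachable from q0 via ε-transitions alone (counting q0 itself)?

Compute the ε-closure size of each fragment's start state recursively; a symbol fragment's start has no outgoing ε-edge, so its closure is just itself (size 1).
  xx → |closure| equals the left operand's closure size = 1 (its accept is not ε-reachable, so the closure stops there)
  (xx)* → new start has ε-edges to the inner start and to the new accept, so |closure| = 2 + 1 = 3
  yy → |closure| equals the left operand's closure size = 1 (its accept is not ε-reachable, so the closure stops there)
  (xx)* ∪ yy → new start ε-reaches every alternative's start; at least one alternative accepts ε, so the union's new accept is reached too: |closure| = 1 + 3 + 1 + 1 = 6
  ((xx)* ∪ yy)* → the star's fresh start ε-reaches both the body's start and the fresh accept: |closure| = 2 + 6 = 8

8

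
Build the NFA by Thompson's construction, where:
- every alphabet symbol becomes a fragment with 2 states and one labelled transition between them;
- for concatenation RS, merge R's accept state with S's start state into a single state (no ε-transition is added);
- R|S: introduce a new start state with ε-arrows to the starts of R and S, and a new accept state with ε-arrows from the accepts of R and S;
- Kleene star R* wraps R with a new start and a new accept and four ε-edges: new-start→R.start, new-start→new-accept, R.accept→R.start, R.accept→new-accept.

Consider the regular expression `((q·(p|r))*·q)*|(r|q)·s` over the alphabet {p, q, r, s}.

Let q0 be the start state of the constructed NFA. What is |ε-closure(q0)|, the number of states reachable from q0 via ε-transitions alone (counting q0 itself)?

10

Work bottom-up. For each fragment F, track |ε-closure(F.start)| and whether F's accept lies in that closure (i.e. whether F accepts ε). A single-symbol fragment has closure size 1 and does not accept ε.
  p|r → |ε-closure| = 1 + 1 + 1 = 3 (the new accept is not ε-reachable since no branch accepts ε)
  q·(p|r) → same as the first factor's closure: |ε-closure| = 1
  (q·(p|r))* → |ε-closure| = 1 (new start) + 1 (body) + 1 (new accept) = 3
  (q·(p|r))*·q → the left operand accepts ε, so the closure extends into the next operand (the shared merged state is already counted); |ε-closure| = 3 + (1−1) = 3
  ((q·(p|r))*·q)* → the star's fresh start ε-reaches both the body's start and the fresh accept: |ε-closure| = 2 + 3 = 5
  r|q → new start ε-reaches every alternative's start; none of them accept ε, so the new accept is not reached: |ε-closure| = 1 + 1 + 1 = 3
  (r|q)·s → |ε-closure| equals the left operand's closure size = 3 (its accept is not ε-reachable, so the closure stops there)
  ((q·(p|r))*·q)*|(r|q)·s → new start ε-reaches every alternative's start; at least one alternative accepts ε, so the union's new accept is reached too: |ε-closure| = 1 + 5 + 3 + 1 = 10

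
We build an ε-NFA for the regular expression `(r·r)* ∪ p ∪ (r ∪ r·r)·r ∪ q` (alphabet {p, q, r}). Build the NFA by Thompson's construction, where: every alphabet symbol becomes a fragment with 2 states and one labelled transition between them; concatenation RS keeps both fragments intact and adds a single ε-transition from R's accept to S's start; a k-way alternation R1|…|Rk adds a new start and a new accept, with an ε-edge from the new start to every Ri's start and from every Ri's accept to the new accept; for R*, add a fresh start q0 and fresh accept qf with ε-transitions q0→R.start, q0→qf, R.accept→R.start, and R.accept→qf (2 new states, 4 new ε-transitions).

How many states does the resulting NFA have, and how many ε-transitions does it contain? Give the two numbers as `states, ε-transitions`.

Per subexpression:
Each of the 8 symbol leaves contributes 2 states and 0 ε-transitions.
  r·r → 4 states, 1 ε-transition
  (r·r)* → 6 states, 5 ε-transitions
  r·r → 4 states, 1 ε-transition
  r ∪ r·r → 8 states, 5 ε-transitions
  (r ∪ r·r)·r → 10 states, 6 ε-transitions
  (r·r)* ∪ p ∪ (r ∪ r·r)·r ∪ q → 22 states, 19 ε-transitions

22, 19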